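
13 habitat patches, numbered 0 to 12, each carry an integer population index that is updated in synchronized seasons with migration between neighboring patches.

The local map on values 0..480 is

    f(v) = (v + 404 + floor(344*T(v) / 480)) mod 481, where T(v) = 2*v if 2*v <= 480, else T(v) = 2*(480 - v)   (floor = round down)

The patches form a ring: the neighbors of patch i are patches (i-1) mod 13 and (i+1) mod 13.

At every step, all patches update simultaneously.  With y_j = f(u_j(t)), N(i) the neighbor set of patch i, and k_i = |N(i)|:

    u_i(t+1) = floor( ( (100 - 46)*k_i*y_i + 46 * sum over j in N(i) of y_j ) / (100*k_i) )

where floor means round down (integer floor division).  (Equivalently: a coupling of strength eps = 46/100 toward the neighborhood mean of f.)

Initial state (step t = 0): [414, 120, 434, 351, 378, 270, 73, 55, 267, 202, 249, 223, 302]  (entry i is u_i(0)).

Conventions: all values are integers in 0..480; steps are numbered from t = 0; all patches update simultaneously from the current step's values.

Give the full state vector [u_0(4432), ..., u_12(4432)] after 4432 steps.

Simulating step by step:
t=0: [414, 120, 434, 351, 378, 270, 73, 55, 267, 202, 249, 223, 302]
t=1: [392, 312, 382, 447, 349, 132, 69, 56, 115, 231, 214, 366, 465]
t=2: [441, 460, 445, 433, 399, 258, 118, 99, 123, 150, 344, 440, 426]
t=3: [418, 414, 417, 425, 337, 158, 155, 187, 223, 312, 411, 430, 423]
t=4: [429, 430, 429, 435, 419, 341, 319, 380, 447, 462, 440, 426, 426]
t=5: [425, 424, 424, 424, 435, 457, 463, 445, 422, 413, 419, 424, 425]
t=6: [426, 426, 427, 425, 420, 413, 412, 418, 426, 430, 429, 427, 426]
t=7: [426, 425, 425, 426, 429, 431, 431, 429, 426, 424, 424, 425, 425]
t=8: [426, 426, 426, 425, 425, 424, 424, 425, 426, 426, 426, 426, 426]
t=9: [426, 426, 426, 426, 426, 426, 426, 426, 426, 426, 426, 426, 426]
t=10: [426, 426, 426, 426, 426, 426, 426, 426, 426, 426, 426, 426, 426]

Answer: [426, 426, 426, 426, 426, 426, 426, 426, 426, 426, 426, 426, 426]
Key observation: The state at step 9, [426, 426, 426, 426, 426, 426, 426, 426, 426, 426, 426, 426, 426], reappears at step 10: the system is in a cycle of period 1 from step 9 on.  Therefore the state at step 4432 equals the state at step 9 + ((4432 - 9) mod 1) = 9, which is [426, 426, 426, 426, 426, 426, 426, 426, 426, 426, 426, 426, 426].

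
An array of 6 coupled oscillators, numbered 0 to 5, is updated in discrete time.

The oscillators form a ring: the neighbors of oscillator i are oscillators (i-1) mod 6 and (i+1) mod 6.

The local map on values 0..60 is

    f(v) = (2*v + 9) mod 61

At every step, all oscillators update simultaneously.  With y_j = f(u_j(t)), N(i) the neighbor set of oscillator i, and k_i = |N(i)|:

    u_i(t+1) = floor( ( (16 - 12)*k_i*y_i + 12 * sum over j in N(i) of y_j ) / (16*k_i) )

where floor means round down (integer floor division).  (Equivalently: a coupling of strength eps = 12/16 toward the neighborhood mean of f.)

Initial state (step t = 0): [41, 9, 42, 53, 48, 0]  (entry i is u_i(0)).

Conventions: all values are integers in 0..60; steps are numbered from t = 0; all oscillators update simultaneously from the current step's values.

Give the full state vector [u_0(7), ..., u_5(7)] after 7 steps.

Simulating step by step:
t=0: [41, 9, 42, 53, 48, 0]
t=1: [21, 30, 38, 42, 34, 30]
t=2: [18, 30, 21, 23, 19, 27]
t=3: [15, 38, 36, 50, 33, 35]
t=4: [25, 28, 32, 24, 28, 24]
t=5: [37, 27, 25, 20, 43, 37]
t=6: [14, 30, 33, 47, 35, 26]
t=7: [12, 21, 22, 22, 20, 20]

Answer: [12, 21, 22, 22, 20, 20]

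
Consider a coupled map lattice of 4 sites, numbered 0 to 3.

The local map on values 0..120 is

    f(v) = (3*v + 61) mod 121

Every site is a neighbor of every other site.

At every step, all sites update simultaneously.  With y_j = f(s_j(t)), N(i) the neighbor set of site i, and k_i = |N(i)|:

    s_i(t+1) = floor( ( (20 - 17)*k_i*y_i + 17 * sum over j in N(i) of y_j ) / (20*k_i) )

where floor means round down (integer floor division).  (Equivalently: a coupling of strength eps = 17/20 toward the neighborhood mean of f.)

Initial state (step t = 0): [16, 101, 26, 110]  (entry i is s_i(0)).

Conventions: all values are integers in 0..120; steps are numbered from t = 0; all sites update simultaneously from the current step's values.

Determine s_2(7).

Answer: s_2(7) = 1

Derivation:
t=0: [16, 101, 26, 110]
t=1: [29, 44, 41, 40]
t=2: [59, 53, 54, 54]
t=3: [103, 105, 105, 105]
t=4: [12, 11, 11, 11]
t=5: [94, 94, 94, 94]
t=6: [101, 101, 101, 101]
t=7: [1, 1, 1, 1]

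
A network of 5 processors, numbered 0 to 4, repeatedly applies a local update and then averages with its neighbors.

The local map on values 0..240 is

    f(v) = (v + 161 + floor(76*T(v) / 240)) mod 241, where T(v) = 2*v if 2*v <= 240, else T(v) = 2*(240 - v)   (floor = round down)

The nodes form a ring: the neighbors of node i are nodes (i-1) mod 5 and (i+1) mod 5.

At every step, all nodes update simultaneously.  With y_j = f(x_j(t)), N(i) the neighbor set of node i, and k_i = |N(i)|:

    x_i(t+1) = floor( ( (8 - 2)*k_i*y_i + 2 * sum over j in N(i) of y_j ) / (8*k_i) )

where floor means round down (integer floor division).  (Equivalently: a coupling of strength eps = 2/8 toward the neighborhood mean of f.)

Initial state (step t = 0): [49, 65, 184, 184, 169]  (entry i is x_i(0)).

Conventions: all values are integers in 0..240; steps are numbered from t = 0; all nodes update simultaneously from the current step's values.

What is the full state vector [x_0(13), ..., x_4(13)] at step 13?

Simulating step by step:
t=0: [49, 65, 184, 184, 169]
t=1: [19, 36, 124, 138, 117]
t=2: [185, 202, 130, 120, 122]
t=3: [137, 141, 122, 116, 118]
t=4: [120, 122, 116, 110, 112]
t=5: [114, 115, 108, 100, 103]
t=6: [103, 105, 95, 85, 89]
t=7: [85, 88, 74, 61, 67]
t=8: [55, 59, 40, 22, 31]
t=9: [35, 41, 196, 201, 183]
t=10: [209, 215, 153, 144, 149]
t=11: [145, 147, 130, 124, 128]
t=12: [124, 124, 119, 117, 118]
t=13: [116, 116, 114, 111, 112]

Answer: [116, 116, 114, 111, 112]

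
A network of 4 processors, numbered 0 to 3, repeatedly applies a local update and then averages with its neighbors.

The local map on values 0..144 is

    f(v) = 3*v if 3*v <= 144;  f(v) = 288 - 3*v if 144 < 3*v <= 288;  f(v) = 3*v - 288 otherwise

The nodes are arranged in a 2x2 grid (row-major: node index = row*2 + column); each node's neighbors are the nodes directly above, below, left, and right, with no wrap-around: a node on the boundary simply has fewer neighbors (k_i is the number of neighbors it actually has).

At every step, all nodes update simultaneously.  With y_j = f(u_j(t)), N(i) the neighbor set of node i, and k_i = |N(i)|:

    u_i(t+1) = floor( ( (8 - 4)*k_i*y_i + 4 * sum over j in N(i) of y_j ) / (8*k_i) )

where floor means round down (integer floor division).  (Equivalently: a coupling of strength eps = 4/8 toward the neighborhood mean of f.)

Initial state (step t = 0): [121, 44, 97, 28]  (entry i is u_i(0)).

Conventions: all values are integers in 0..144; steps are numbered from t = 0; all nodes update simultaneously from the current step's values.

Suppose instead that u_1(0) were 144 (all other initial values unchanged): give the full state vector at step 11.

Answer: [53, 99, 44, 90]
Key observation: This trace re-runs the system from the modified initial state.

Derivation:
t=0: [121, 144, 97, 28]
t=1: [74, 111, 41, 78]
t=2: [75, 52, 91, 69]
t=3: [68, 102, 43, 77]
t=4: [78, 44, 99, 65]
t=5: [62, 102, 41, 81]
t=6: [86, 45, 98, 57]
t=7: [50, 104, 39, 93]
t=8: [104, 48, 95, 39]
t=9: [48, 107, 36, 95]
t=10: [107, 53, 90, 36]
t=11: [53, 99, 44, 90]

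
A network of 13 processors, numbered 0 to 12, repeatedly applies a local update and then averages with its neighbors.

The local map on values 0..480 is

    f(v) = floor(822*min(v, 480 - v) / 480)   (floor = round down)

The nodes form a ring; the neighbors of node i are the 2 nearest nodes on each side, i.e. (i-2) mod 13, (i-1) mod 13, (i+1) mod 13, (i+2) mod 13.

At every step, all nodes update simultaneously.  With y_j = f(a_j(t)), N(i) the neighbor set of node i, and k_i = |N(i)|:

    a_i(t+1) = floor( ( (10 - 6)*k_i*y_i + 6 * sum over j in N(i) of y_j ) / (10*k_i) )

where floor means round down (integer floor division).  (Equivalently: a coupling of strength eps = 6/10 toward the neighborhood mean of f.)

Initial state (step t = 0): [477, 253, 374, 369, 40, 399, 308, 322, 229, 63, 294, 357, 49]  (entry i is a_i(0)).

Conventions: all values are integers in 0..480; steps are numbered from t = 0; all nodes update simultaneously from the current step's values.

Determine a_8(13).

Answer: a_8(13) = 249

Derivation:
t=0: [477, 253, 374, 369, 40, 399, 308, 322, 229, 63, 294, 357, 49]
t=1: [131, 224, 170, 192, 147, 178, 247, 247, 305, 221, 246, 160, 171]
t=2: [275, 323, 294, 315, 298, 328, 347, 366, 356, 357, 346, 303, 308]
t=3: [317, 293, 309, 286, 287, 256, 237, 214, 213, 224, 244, 283, 290]
t=4: [302, 312, 305, 331, 343, 368, 378, 376, 379, 373, 372, 343, 331]
t=5: [282, 281, 281, 253, 231, 202, 185, 179, 176, 188, 200, 232, 253]
t=6: [355, 354, 355, 368, 366, 348, 328, 314, 313, 330, 347, 367, 367]
t=7: [207, 207, 207, 203, 211, 229, 252, 267, 268, 250, 229, 210, 204]
t=8: [354, 352, 354, 357, 366, 376, 378, 376, 376, 378, 376, 366, 358]
t=9: [211, 214, 211, 205, 194, 184, 178, 176, 176, 178, 184, 194, 204]
t=10: [355, 359, 355, 346, 332, 319, 308, 304, 304, 308, 318, 332, 345]
t=11: [221, 216, 221, 233, 253, 271, 287, 295, 295, 287, 272, 253, 235]
t=12: [381, 381, 381, 383, 374, 357, 338, 326, 326, 338, 357, 375, 384]
t=13: [169, 167, 170, 175, 190, 211, 234, 249, 249, 234, 211, 189, 174]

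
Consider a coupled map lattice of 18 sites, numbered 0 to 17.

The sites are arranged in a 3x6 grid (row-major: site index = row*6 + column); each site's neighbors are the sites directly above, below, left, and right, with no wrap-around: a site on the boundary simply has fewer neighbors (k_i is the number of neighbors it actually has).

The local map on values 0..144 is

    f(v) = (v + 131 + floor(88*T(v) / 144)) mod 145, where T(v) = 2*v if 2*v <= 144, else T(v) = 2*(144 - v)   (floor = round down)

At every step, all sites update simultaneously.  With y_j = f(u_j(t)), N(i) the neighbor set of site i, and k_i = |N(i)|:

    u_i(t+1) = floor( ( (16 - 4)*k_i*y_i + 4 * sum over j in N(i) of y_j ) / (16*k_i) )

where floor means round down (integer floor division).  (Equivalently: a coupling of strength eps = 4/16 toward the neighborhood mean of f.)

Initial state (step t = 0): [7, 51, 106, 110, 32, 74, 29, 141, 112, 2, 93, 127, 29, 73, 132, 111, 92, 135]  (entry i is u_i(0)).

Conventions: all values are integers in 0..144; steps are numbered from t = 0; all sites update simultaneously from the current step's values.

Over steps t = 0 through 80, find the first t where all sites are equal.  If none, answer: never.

Answer: 6
Key observation: Synchronization is absorbing here: once all sites are equal they stay equal, and step 6 is the first all-equal step.

Derivation:
t=0: [7, 51, 106, 110, 32, 74, 29, 141, 112, 2, 93, 127, 29, 73, 132, 111, 92, 135]  (not all equal)
t=1: [19, 96, 134, 130, 65, 23, 52, 115, 136, 135, 134, 122, 43, 26, 121, 136, 139, 133]  (not all equal)
t=2: [51, 129, 132, 132, 122, 60, 96, 127, 131, 131, 131, 125, 78, 61, 126, 131, 131, 132]  (not all equal)
t=3: [108, 130, 132, 132, 132, 122, 136, 132, 132, 132, 132, 132, 140, 125, 132, 132, 132, 132]  (not all equal)
t=4: [136, 133, 132, 132, 132, 133, 131, 132, 132, 132, 132, 132, 130, 133, 132, 132, 132, 132]  (not all equal)
t=5: [131, 131, 132, 132, 132, 132, 132, 132, 132, 132, 132, 132, 132, 132, 132, 132, 132, 132]  (not all equal)
t=6: [132, 132, 132, 132, 132, 132, 132, 132, 132, 132, 132, 132, 132, 132, 132, 132, 132, 132]  (all equal)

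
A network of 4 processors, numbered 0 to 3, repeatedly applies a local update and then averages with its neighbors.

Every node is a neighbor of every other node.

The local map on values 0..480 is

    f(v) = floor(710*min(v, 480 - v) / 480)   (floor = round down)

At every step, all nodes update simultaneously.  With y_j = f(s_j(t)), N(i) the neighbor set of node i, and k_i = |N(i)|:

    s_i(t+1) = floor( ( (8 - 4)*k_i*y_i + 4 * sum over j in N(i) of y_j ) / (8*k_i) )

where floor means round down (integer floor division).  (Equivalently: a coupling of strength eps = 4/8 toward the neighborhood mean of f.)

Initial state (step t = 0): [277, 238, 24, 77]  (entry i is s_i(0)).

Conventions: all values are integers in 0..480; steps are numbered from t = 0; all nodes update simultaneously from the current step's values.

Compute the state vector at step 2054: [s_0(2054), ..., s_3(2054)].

Simulating step by step:
t=0: [277, 238, 24, 77]
t=1: [233, 250, 145, 171]
t=2: [306, 305, 263, 275]
t=3: [275, 275, 296, 290]
t=4: [294, 294, 283, 286]
t=5: [279, 279, 284, 283]
t=6: [294, 294, 292, 292]
t=7: [276, 276, 277, 277]
t=8: [300, 300, 300, 300]
t=9: [266, 266, 266, 266]
t=10: [316, 316, 316, 316]
t=11: [242, 242, 242, 242]
t=12: [352, 352, 352, 352]
t=13: [189, 189, 189, 189]
t=14: [279, 279, 279, 279]
t=15: [297, 297, 297, 297]
t=16: [270, 270, 270, 270]
t=17: [310, 310, 310, 310]
t=18: [251, 251, 251, 251]
t=19: [338, 338, 338, 338]
t=20: [210, 210, 210, 210]
t=21: [310, 310, 310, 310]

Answer: [251, 251, 251, 251]
Key observation: The state at step 17, [310, 310, 310, 310], reappears at step 21: the system is in a cycle of period 4 from step 17 on.  Therefore the state at step 2054 equals the state at step 17 + ((2054 - 17) mod 4) = 18, which is [251, 251, 251, 251].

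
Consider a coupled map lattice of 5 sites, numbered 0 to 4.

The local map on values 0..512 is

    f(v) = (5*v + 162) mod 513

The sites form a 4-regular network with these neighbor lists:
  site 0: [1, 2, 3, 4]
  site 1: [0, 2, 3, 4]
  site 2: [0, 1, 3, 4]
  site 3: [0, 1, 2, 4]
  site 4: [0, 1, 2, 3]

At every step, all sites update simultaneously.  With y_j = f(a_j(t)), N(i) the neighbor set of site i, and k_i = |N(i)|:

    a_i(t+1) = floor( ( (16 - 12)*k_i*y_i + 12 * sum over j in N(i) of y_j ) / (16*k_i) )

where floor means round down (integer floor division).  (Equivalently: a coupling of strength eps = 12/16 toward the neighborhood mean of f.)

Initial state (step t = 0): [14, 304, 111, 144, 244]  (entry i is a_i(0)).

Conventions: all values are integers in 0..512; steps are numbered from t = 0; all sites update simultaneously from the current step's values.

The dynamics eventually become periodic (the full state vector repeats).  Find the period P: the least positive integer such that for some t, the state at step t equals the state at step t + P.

Answer: 18
Key observation: The state at step 3, [296, 296, 296, 297, 297], reappears at step 21 — and no state repeats earlier — so the cycle the system enters has period 18.

Derivation:
t=0: [14, 304, 111, 144, 244]
t=1: [259, 253, 257, 267, 266]
t=2: [437, 435, 436, 440, 439]
t=3: [296, 296, 296, 297, 297]
t=4: [104, 104, 104, 105, 105]
t=5: [170, 170, 170, 171, 171]
t=6: [500, 500, 500, 501, 501]
t=7: [98, 98, 98, 99, 99]
t=8: [140, 140, 140, 141, 141]
t=9: [350, 350, 350, 351, 351]
t=10: [374, 374, 374, 375, 375]
t=11: [494, 494, 494, 495, 495]
t=12: [68, 68, 68, 69, 69]
t=13: [503, 503, 503, 504, 504]
t=14: [113, 113, 113, 114, 114]
t=15: [215, 215, 215, 216, 216]
t=16: [212, 212, 212, 213, 213]
t=17: [197, 197, 197, 198, 198]
t=18: [122, 122, 122, 123, 123]
t=19: [260, 260, 260, 261, 261]
t=20: [437, 437, 437, 438, 438]
t=21: [296, 296, 296, 297, 297]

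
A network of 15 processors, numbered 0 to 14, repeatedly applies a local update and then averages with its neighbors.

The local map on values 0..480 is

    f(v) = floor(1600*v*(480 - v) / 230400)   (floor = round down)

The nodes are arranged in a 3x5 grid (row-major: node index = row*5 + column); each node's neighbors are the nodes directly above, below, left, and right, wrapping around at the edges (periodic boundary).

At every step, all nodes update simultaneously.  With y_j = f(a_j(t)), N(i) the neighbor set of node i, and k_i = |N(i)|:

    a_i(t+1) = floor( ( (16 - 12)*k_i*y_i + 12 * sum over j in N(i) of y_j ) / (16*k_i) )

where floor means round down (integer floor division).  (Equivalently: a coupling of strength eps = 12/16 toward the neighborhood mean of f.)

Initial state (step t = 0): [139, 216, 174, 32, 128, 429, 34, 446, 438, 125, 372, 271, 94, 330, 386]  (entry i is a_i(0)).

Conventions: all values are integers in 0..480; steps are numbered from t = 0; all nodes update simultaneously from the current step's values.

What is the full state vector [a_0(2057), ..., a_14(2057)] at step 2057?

Answer: [226, 226, 226, 226, 226, 226, 226, 226, 226, 226, 226, 226, 226, 226, 226]
Key observation: The state at step 6, [398, 398, 398, 398, 398, 398, 398, 398, 398, 398, 398, 398, 398, 398, 398], reappears at step 8: the system is in a cycle of period 2 from step 6 on.  Therefore the state at step 2057 equals the state at step 6 + ((2057 - 6) mod 2) = 7, which is [226, 226, 226, 226, 226, 226, 226, 226, 226, 226, 226, 226, 226, 226, 226].

Derivation:
t=0: [139, 216, 174, 32, 128, 429, 34, 446, 438, 125, 372, 271, 94, 330, 386]
t=1: [295, 323, 251, 240, 263, 229, 222, 186, 192, 234, 280, 291, 289, 222, 295]
t=2: [382, 379, 383, 395, 390, 392, 382, 387, 391, 391, 385, 380, 387, 388, 390]
t=3: [252, 260, 251, 243, 243, 249, 255, 250, 242, 241, 251, 258, 252, 242, 245]
t=4: [398, 397, 398, 399, 399, 398, 398, 398, 399, 399, 398, 397, 398, 399, 399]
t=5: [226, 226, 226, 224, 224, 225, 226, 225, 224, 224, 226, 226, 226, 224, 224]
t=6: [398, 398, 398, 398, 398, 398, 398, 398, 398, 398, 398, 398, 398, 398, 398]
t=7: [226, 226, 226, 226, 226, 226, 226, 226, 226, 226, 226, 226, 226, 226, 226]
t=8: [398, 398, 398, 398, 398, 398, 398, 398, 398, 398, 398, 398, 398, 398, 398]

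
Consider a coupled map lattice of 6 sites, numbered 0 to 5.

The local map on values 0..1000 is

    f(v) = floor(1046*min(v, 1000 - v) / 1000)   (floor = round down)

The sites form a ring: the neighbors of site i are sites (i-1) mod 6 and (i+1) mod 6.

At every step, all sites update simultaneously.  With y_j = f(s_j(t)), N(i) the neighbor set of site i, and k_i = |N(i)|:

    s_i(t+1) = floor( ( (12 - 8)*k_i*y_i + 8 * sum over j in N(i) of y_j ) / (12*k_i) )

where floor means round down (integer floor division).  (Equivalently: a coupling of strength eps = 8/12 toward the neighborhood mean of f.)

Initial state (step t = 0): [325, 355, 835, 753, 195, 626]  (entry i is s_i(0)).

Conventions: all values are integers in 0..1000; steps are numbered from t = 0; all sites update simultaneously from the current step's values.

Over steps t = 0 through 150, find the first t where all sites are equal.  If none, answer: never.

Answer: 14
Key observation: Synchronization is absorbing here: once all sites are equal they stay equal, and step 14 is the first all-equal step.

Derivation:
t=0: [325, 355, 835, 753, 195, 626]  (not all equal)
t=1: [367, 294, 267, 211, 284, 311]  (not all equal)
t=2: [338, 323, 268, 265, 280, 335]  (not all equal)
t=3: [346, 323, 298, 283, 306, 331]  (not all equal)
t=4: [348, 336, 314, 309, 320, 342]  (not all equal)
t=5: [357, 347, 334, 328, 338, 351]  (not all equal)
t=6: [367, 361, 351, 348, 354, 364]  (not all equal)
t=7: [380, 375, 369, 367, 371, 377]  (not all equal)
t=8: [394, 391, 386, 385, 388, 393]  (not all equal)
t=9: [410, 407, 404, 403, 406, 409]  (not all equal)
t=10: [426, 425, 422, 422, 424, 426]  (not all equal)
t=11: [444, 443, 442, 441, 443, 444]  (not all equal)
t=12: [463, 463, 462, 462, 462, 463]  (not all equal)
t=13: [484, 483, 483, 483, 483, 483]  (not all equal)
t=14: [505, 505, 505, 505, 505, 505]  (all equal)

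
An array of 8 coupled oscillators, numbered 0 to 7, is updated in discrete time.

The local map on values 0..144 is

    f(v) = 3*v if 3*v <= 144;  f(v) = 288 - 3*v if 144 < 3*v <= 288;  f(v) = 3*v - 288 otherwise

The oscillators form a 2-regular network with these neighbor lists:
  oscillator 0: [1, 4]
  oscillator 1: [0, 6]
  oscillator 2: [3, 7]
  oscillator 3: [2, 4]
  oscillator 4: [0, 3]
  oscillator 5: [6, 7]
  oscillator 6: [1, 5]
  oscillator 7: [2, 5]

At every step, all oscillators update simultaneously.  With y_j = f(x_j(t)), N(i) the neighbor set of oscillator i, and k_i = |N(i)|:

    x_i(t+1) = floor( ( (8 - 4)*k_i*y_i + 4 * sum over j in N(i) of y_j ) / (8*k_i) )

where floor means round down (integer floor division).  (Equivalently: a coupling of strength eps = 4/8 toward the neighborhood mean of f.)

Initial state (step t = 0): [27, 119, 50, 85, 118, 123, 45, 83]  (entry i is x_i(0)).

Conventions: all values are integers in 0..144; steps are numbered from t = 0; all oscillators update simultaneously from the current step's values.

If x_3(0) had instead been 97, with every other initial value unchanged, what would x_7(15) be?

Answer: x_7(15) = 31
Key observation: This trace re-runs the system from the modified initial state.

Derivation:
t=0: [27, 119, 50, 97, 118, 123, 45, 83]
t=1: [74, 88, 79, 52, 54, 84, 105, 74]
t=2: [70, 35, 75, 110, 112, 41, 28, 54]
t=3: [77, 93, 73, 48, 54, 114, 99, 109]
t=4: [62, 21, 80, 120, 113, 39, 20, 50]
t=5: [79, 72, 76, 60, 69, 108, 75, 110]
t=6: [63, 64, 67, 89, 80, 44, 58, 45]
t=7: [85, 101, 82, 44, 54, 128, 114, 122]
t=8: [51, 29, 73, 108, 104, 81, 54, 73]
t=9: [95, 108, 60, 41, 54, 71, 96, 63]
t=10: [42, 18, 109, 120, 94, 62, 27, 95]
t=11: [78, 78, 38, 47, 52, 72, 79, 36]
t=12: [73, 53, 119, 132, 114, 75, 57, 100]
t=13: [80, 111, 64, 84, 71, 63, 106, 39]
t=14: [54, 42, 86, 60, 58, 86, 51, 107]
t=15: [123, 128, 50, 90, 115, 57, 106, 31]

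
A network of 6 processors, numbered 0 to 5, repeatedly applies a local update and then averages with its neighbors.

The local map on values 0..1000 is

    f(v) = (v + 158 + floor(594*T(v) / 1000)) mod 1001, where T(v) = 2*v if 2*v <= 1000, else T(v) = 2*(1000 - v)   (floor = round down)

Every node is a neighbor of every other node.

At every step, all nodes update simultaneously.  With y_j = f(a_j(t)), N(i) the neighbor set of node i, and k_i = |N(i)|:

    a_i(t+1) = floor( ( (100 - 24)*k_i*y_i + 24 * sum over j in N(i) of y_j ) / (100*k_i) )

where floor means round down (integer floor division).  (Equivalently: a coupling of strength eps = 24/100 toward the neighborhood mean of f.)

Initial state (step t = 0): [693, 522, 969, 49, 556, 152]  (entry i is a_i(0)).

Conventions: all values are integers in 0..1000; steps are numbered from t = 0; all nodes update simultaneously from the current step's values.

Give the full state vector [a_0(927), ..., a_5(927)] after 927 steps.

Simulating step by step:
t=0: [693, 522, 969, 49, 556, 152]
t=1: [229, 252, 192, 266, 248, 426]
t=2: [636, 671, 578, 693, 665, 230]
t=3: [245, 240, 253, 237, 241, 555]
t=4: [671, 663, 683, 658, 664, 347]
t=5: [251, 253, 250, 253, 253, 749]
t=6: [683, 686, 681, 686, 686, 325]
t=7: [247, 247, 247, 247, 247, 712]
t=8: [674, 674, 674, 674, 674, 327]
t=9: [249, 249, 249, 249, 249, 715]
t=10: [678, 678, 678, 678, 678, 328]
t=11: [248, 248, 248, 248, 248, 717]
t=12: [676, 676, 676, 676, 676, 327]
t=13: [248, 248, 248, 248, 248, 715]
t=14: [676, 676, 676, 676, 676, 327]

Answer: [248, 248, 248, 248, 248, 715]
Key observation: The state at step 12, [676, 676, 676, 676, 676, 327], reappears at step 14: the system is in a cycle of period 2 from step 12 on.  Therefore the state at step 927 equals the state at step 12 + ((927 - 12) mod 2) = 13, which is [248, 248, 248, 248, 248, 715].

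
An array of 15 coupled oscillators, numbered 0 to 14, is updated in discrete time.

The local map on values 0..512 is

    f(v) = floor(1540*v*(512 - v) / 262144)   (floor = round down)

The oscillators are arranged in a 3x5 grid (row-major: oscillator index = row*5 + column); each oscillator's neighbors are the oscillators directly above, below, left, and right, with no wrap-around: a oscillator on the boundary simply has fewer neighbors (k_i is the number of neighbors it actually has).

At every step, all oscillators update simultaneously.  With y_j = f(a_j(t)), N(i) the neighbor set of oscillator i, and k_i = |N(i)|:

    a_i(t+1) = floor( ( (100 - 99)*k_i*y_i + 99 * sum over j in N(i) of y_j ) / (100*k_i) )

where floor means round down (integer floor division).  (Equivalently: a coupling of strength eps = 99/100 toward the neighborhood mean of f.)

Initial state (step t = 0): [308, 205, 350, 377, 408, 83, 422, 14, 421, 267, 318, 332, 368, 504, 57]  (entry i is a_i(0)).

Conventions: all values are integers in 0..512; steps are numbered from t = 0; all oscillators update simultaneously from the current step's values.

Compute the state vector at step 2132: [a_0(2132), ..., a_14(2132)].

Answer: [360, 360, 360, 360, 360, 360, 360, 360, 360, 360, 360, 360, 360, 360, 360]
Key observation: The state at step 18, [360, 360, 360, 360, 360, 360, 360, 360, 360, 360, 360, 360, 360, 360, 360], reappears at step 20: the system is in a cycle of period 2 from step 18 on.  Therefore the state at step 2132 equals the state at step 18 + ((2132 - 18) mod 2) = 18, which is [360, 360, 360, 360, 360, 360, 360, 360, 360, 360, 360, 360, 360, 360, 360].

Derivation:
t=0: [308, 205, 350, 377, 408, 83, 422, 14, 421, 267, 318, 332, 368, 504, 57]
t=1: [289, 308, 236, 269, 340, 316, 242, 270, 186, 210, 280, 299, 139, 227, 202]
t=2: [366, 380, 378, 360, 377, 380, 372, 356, 379, 355, 368, 356, 378, 342, 375]
t=3: [294, 304, 313, 297, 323, 309, 309, 299, 328, 298, 310, 304, 330, 298, 333]
t=4: [369, 369, 373, 359, 374, 370, 370, 359, 374, 354, 369, 362, 372, 352, 373]
t=5: [308, 307, 317, 303, 324, 308, 314, 305, 325, 303, 312, 307, 323, 304, 328]
t=6: [369, 365, 370, 359, 371, 366, 369, 360, 371, 356, 368, 363, 369, 356, 371]
t=7: [313, 308, 319, 307, 323, 309, 316, 308, 323, 307, 314, 309, 321, 307, 325]
t=8: [368, 363, 368, 359, 368, 364, 368, 360, 368, 357, 367, 362, 368, 358, 368]
t=9: [316, 311, 319, 311, 323, 311, 317, 311, 322, 311, 316, 311, 320, 311, 323]
t=10: [366, 362, 366, 359, 366, 363, 366, 360, 366, 358, 366, 362, 366, 359, 366]
t=11: [317, 313, 320, 313, 322, 313, 318, 313, 321, 313, 317, 313, 320, 313, 322]
t=12: [364, 361, 364, 359, 364, 362, 364, 360, 364, 359, 364, 361, 364, 359, 364]
t=13: [318, 316, 320, 316, 321, 316, 319, 316, 321, 316, 318, 316, 320, 316, 321]
t=14: [362, 361, 362, 360, 362, 361, 362, 360, 362, 360, 362, 361, 362, 360, 362]
t=15: [319, 318, 320, 318, 320, 318, 320, 318, 320, 318, 319, 318, 320, 318, 320]
t=16: [361, 360, 361, 360, 361, 360, 361, 360, 361, 360, 361, 360, 361, 360, 361]
t=17: [320, 320, 320, 320, 320, 320, 320, 320, 320, 320, 320, 320, 320, 320, 320]
t=18: [360, 360, 360, 360, 360, 360, 360, 360, 360, 360, 360, 360, 360, 360, 360]
t=19: [321, 321, 321, 321, 321, 321, 321, 321, 321, 321, 321, 321, 321, 321, 321]
t=20: [360, 360, 360, 360, 360, 360, 360, 360, 360, 360, 360, 360, 360, 360, 360]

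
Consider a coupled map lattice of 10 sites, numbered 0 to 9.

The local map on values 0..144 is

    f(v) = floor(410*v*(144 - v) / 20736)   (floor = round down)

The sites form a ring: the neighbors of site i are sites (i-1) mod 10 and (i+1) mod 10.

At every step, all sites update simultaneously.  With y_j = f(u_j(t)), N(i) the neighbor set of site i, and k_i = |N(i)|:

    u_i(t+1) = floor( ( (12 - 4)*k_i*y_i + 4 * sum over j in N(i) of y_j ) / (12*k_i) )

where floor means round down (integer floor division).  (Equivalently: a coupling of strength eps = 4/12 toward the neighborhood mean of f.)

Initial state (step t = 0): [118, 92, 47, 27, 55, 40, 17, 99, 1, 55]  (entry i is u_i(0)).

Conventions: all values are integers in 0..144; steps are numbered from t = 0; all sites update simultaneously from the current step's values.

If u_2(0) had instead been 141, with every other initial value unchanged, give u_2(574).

Simulating step by step:
t=0: [118, 92, 141, 27, 55, 40, 17, 99, 1, 55]
t=1: [71, 74, 31, 58, 88, 77, 56, 66, 32, 74]
t=2: [102, 96, 79, 93, 98, 100, 98, 95, 80, 96]
t=3: [86, 91, 98, 93, 89, 87, 89, 93, 97, 91]
t=4: [97, 94, 90, 92, 95, 97, 95, 93, 91, 94]
t=5: [90, 92, 95, 94, 92, 90, 91, 93, 94, 92]
t=6: [95, 94, 92, 92, 94, 95, 94, 93, 92, 94]
t=7: [92, 92, 93, 93, 92, 92, 92, 93, 93, 92]
t=8: [94, 93, 93, 93, 93, 94, 93, 93, 93, 93]
t=9: [92, 92, 93, 93, 92, 92, 92, 93, 93, 92]

Answer: u_2(574) = 93
Key observation: The state at step 7, [92, 92, 93, 93, 92, 92, 92, 93, 93, 92], reappears at step 9: the system is in a cycle of period 2 from step 7 on.  Therefore the state at step 574 equals the state at step 7 + ((574 - 7) mod 2) = 8, which is [94, 93, 93, 93, 93, 94, 93, 93, 93, 93].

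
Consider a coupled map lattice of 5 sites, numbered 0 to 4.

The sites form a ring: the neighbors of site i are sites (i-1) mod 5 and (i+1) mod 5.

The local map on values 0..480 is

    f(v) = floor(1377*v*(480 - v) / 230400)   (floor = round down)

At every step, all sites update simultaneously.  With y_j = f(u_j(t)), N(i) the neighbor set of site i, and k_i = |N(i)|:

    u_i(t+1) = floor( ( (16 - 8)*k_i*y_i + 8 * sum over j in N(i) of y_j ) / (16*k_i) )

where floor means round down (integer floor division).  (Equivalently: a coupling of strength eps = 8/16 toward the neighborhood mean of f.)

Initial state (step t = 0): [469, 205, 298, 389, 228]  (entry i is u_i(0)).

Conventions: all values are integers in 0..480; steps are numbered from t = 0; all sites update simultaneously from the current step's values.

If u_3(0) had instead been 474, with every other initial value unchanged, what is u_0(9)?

Answer: u_0(9) = 306
Key observation: This trace re-runs the system from the modified initial state.

Derivation:
t=0: [469, 205, 298, 474, 228]
t=1: [184, 256, 250, 174, 183]
t=2: [329, 338, 336, 325, 322]
t=3: [295, 289, 291, 298, 301]
t=4: [325, 328, 327, 324, 323]
t=5: [300, 298, 299, 301, 302]
t=6: [322, 323, 323, 322, 321]
t=7: [304, 303, 303, 304, 304]
t=8: [319, 319, 319, 319, 319]
t=9: [306, 306, 306, 306, 306]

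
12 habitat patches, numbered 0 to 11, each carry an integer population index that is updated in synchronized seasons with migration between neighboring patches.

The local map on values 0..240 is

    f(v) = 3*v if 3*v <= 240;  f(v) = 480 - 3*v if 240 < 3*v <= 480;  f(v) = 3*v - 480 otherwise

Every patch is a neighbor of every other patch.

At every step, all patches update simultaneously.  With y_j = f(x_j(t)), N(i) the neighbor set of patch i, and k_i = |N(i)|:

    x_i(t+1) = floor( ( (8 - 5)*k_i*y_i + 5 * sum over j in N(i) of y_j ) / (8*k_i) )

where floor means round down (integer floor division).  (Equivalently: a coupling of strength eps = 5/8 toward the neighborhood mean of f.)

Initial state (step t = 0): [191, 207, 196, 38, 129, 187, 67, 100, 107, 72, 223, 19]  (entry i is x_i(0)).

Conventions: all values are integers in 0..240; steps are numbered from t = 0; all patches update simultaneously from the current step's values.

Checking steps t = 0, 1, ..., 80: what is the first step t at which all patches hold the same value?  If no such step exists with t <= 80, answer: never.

Answer: never
Key observation: The state at step 26 reappears at step 28 — the system is in a cycle of period 2 from step 26 on.  No step 0..28 is synchronized, and the cycle repeats forever, so no step up to 80 (or ever) has all patches equal.

Derivation:
t=0: [191, 207, 196, 38, 129, 187, 67, 100, 107, 72, 223, 19]  (not all equal)
t=1: [122, 137, 127, 129, 122, 118, 156, 150, 143, 161, 152, 110]  (not all equal)
t=2: [86, 72, 81, 79, 86, 90, 54, 59, 66, 51, 57, 98]  (not all equal)
t=3: [206, 204, 211, 211, 206, 202, 187, 192, 198, 184, 190, 195]  (not all equal)
t=4: [123, 121, 128, 128, 123, 119, 105, 109, 115, 102, 108, 112]  (not all equal)
t=5: [125, 127, 120, 120, 125, 128, 142, 138, 132, 145, 139, 135]  (not all equal)
t=6: [92, 90, 96, 96, 92, 89, 75, 79, 85, 72, 78, 82]  (not all equal)
t=7: [211, 213, 208, 208, 211, 214, 218, 222, 218, 215, 221, 221]  (not all equal)
t=8: [161, 163, 158, 158, 161, 164, 167, 171, 167, 165, 170, 170]  (not all equal)
t=9: [11, 13, 12, 12, 11, 14, 17, 21, 17, 15, 20, 20]  (not all equal)
t=10: [41, 43, 42, 42, 41, 44, 47, 51, 47, 45, 50, 50]  (not all equal)
t=11: [131, 133, 132, 132, 131, 134, 137, 141, 137, 135, 140, 140]  (not all equal)
t=12: [78, 76, 77, 77, 78, 75, 72, 68, 72, 74, 69, 69]  (not all equal)
t=13: [225, 223, 224, 224, 225, 222, 219, 215, 219, 221, 216, 216]  (not all equal)
t=14: [186, 184, 185, 185, 186, 183, 180, 176, 180, 182, 177, 177]  (not all equal)
t=15: [69, 67, 68, 68, 69, 66, 63, 59, 63, 65, 60, 60]  (not all equal)
t=16: [198, 196, 197, 197, 198, 195, 192, 188, 192, 194, 189, 189]  (not all equal)
t=17: [105, 103, 104, 104, 105, 102, 99, 95, 99, 101, 96, 96]  (not all equal)
t=18: [173, 175, 174, 174, 173, 176, 179, 183, 179, 177, 182, 182]  (not all equal)
t=19: [47, 49, 48, 48, 47, 50, 53, 57, 53, 51, 56, 56]  (not all equal)
t=20: [149, 151, 150, 150, 149, 152, 155, 159, 155, 153, 158, 158]  (not all equal)
t=21: [24, 22, 23, 23, 24, 21, 18, 14, 18, 20, 15, 15]  (not all equal)
t=22: [63, 61, 62, 62, 63, 60, 57, 53, 57, 59, 54, 54]  (not all equal)
t=23: [180, 178, 179, 179, 180, 177, 174, 170, 174, 176, 171, 171]  (not all equal)
t=24: [51, 49, 50, 50, 51, 48, 45, 41, 45, 47, 42, 42]  (not all equal)
t=25: [144, 142, 143, 143, 144, 141, 138, 134, 138, 140, 135, 135]  (not all equal)
t=26: [56, 58, 57, 57, 56, 59, 62, 66, 62, 60, 65, 65]  (not all equal)
t=27: [176, 178, 177, 177, 176, 179, 182, 186, 182, 180, 185, 185]  (not all equal)
t=28: [56, 58, 57, 57, 56, 59, 62, 66, 62, 60, 65, 65]  (not all equal)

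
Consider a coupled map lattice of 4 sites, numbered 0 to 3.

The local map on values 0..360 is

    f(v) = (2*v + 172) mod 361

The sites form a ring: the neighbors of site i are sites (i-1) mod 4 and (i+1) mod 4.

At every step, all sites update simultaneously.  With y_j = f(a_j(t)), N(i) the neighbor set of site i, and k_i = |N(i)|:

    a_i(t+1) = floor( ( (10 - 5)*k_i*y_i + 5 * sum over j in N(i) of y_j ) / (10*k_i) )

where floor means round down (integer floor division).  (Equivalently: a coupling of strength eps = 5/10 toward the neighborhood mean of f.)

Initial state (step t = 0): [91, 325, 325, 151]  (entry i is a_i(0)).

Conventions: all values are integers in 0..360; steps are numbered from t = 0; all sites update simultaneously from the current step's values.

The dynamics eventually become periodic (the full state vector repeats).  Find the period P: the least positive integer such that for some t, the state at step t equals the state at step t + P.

Answer: 5
Key observation: The state at step 36, [130, 153, 185, 161], reappears at step 41 — and no state repeats earlier — so the cycle the system enters has period 5.

Derivation:
t=0: [91, 325, 325, 151]
t=1: [230, 163, 103, 170]
t=2: [207, 140, 80, 147]
t=3: [161, 184, 215, 191]
t=4: [159, 183, 213, 190]
t=5: [156, 180, 210, 187]
t=6: [150, 174, 204, 181]
t=7: [138, 162, 192, 169]
t=8: [114, 138, 168, 145]
t=9: [66, 90, 120, 97]
t=10: [241, 264, 114, 91]
t=11: [319, 252, 192, 260]
t=12: [205, 228, 259, 236]
t=13: [248, 271, 302, 279]
t=14: [243, 266, 117, 94]
t=15: [324, 257, 198, 265]
t=16: [215, 238, 270, 246]
t=17: [268, 291, 323, 299]
t=18: [193, 126, 68, 134]
t=19: [134, 157, 189, 165]
t=20: [106, 129, 161, 137]
t=21: [50, 73, 105, 81]
t=22: [299, 232, 173, 240]
t=23: [165, 188, 220, 196]
t=24: [168, 191, 223, 199]
t=25: [174, 197, 229, 205]
t=26: [186, 209, 241, 217]
t=27: [210, 233, 265, 241]
t=28: [258, 281, 313, 289]
t=29: [173, 106, 48, 114]
t=30: [94, 117, 149, 125]
t=31: [206, 139, 81, 147]
t=32: [160, 183, 215, 191]
t=33: [158, 181, 213, 189]
t=34: [154, 177, 209, 185]
t=35: [146, 169, 201, 177]
t=36: [130, 153, 185, 161]
t=37: [98, 121, 153, 129]
t=38: [34, 57, 89, 65]
t=39: [267, 290, 322, 298]
t=40: [191, 124, 66, 132]
t=41: [130, 153, 185, 161]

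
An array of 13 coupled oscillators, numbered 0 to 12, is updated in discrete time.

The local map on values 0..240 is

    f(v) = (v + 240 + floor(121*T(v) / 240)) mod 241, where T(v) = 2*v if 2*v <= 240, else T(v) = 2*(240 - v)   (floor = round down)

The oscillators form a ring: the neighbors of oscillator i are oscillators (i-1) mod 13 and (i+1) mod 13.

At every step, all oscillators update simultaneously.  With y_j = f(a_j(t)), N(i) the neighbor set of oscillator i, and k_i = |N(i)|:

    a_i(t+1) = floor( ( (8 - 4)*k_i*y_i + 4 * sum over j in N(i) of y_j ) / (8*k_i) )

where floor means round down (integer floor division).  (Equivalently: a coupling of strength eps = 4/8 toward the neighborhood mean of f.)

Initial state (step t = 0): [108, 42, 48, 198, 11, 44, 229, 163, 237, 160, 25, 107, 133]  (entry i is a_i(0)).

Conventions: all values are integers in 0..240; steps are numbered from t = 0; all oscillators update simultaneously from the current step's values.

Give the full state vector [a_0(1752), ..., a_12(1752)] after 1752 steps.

Answer: [239, 239, 239, 239, 239, 239, 239, 239, 239, 239, 239, 239, 239]
Key observation: The state at step 3, [239, 239, 239, 239, 239, 239, 239, 239, 239, 239, 239, 239, 239], reappears at step 4: the system is in a cycle of period 1 from step 3 on.  Therefore the state at step 1752 equals the state at step 3 + ((1752 - 3) mod 1) = 3, which is [239, 239, 239, 239, 239, 239, 239, 239, 239, 239, 239, 239, 239].

Derivation:
t=0: [108, 42, 48, 198, 11, 44, 229, 163, 237, 160, 25, 107, 133]
t=1: [188, 119, 128, 148, 92, 108, 201, 239, 239, 191, 137, 178, 226]
t=2: [238, 238, 238, 225, 205, 213, 233, 239, 239, 239, 239, 239, 239]
t=3: [239, 239, 239, 239, 239, 239, 239, 239, 239, 239, 239, 239, 239]
t=4: [239, 239, 239, 239, 239, 239, 239, 239, 239, 239, 239, 239, 239]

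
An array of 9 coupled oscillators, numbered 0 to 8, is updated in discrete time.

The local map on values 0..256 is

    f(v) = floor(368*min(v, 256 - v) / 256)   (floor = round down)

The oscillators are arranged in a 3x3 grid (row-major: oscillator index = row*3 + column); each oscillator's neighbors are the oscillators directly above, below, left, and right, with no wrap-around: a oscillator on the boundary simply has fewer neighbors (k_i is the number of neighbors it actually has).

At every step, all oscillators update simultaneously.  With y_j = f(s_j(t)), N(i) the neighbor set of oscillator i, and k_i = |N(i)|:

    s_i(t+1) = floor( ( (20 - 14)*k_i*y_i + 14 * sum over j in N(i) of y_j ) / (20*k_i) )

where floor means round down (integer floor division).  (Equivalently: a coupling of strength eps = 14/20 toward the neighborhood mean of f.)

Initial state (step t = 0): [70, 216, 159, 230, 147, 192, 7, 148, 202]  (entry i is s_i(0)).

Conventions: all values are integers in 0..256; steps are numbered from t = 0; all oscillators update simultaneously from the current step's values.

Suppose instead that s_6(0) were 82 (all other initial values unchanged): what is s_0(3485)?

Answer: s_0(3485) = 159
Key observation: The state at step 31, [153, 153, 153, 153, 153, 153, 153, 153, 153], reappears at step 41: the system is in a cycle of period 10 from step 31 on.  Therefore the state at step 3485 equals the state at step 31 + ((3485 - 31) mod 10) = 35, which is [159, 159, 159, 159, 159, 159, 159, 159, 159].

Derivation:
t=0: [70, 216, 159, 230, 147, 192, 82, 148, 202]
t=1: [62, 109, 93, 98, 106, 114, 102, 128, 109]
t=2: [130, 134, 151, 132, 158, 151, 157, 161, 168]
t=3: [177, 162, 158, 161, 153, 142, 152, 136, 137]
t=4: [128, 134, 146, 136, 150, 156, 152, 160, 168]
t=5: [176, 167, 158, 164, 155, 144, 153, 141, 136]
t=6: [125, 131, 142, 134, 145, 154, 148, 158, 165]
t=7: [177, 170, 162, 167, 159, 149, 156, 145, 139]
t=8: [121, 127, 137, 130, 140, 149, 143, 152, 159]
t=9: [178, 173, 168, 171, 166, 156, 164, 153, 147]
t=10: [117, 121, 129, 123, 131, 138, 134, 141, 148]
t=11: [172, 175, 174, 174, 173, 171, 171, 168, 163]
t=12: [117, 117, 118, 119, 119, 122, 121, 125, 126]
t=13: [169, 168, 170, 170, 172, 174, 174, 176, 178]
t=14: [124, 123, 121, 121, 120, 117, 118, 115, 114]
t=15: [175, 174, 172, 173, 170, 168, 169, 167, 165]
t=16: [117, 118, 121, 120, 122, 124, 123, 126, 127]
t=17: [169, 171, 173, 172, 175, 177, 176, 178, 180]
t=18: [122, 120, 117, 119, 116, 114, 115, 112, 111]
t=19: [172, 170, 167, 169, 166, 163, 165, 162, 161]
t=20: [122, 124, 127, 125, 129, 131, 130, 132, 134]
t=21: [177, 179, 179, 179, 179, 179, 179, 178, 177]
t=22: [110, 110, 110, 110, 110, 110, 110, 111, 111]
t=23: [158, 158, 158, 158, 158, 158, 158, 158, 158]
t=24: [140, 140, 140, 140, 140, 140, 140, 140, 140]
t=25: [166, 166, 166, 166, 166, 166, 166, 166, 166]
t=26: [129, 129, 129, 129, 129, 129, 129, 129, 129]
t=27: [182, 182, 182, 182, 182, 182, 182, 182, 182]
t=28: [106, 106, 106, 106, 106, 106, 106, 106, 106]
t=29: [152, 152, 152, 152, 152, 152, 152, 152, 152]
t=30: [149, 149, 149, 149, 149, 149, 149, 149, 149]
t=31: [153, 153, 153, 153, 153, 153, 153, 153, 153]
t=32: [148, 148, 148, 148, 148, 148, 148, 148, 148]
t=33: [155, 155, 155, 155, 155, 155, 155, 155, 155]
t=34: [145, 145, 145, 145, 145, 145, 145, 145, 145]
t=35: [159, 159, 159, 159, 159, 159, 159, 159, 159]
t=36: [139, 139, 139, 139, 139, 139, 139, 139, 139]
t=37: [168, 168, 168, 168, 168, 168, 168, 168, 168]
t=38: [126, 126, 126, 126, 126, 126, 126, 126, 126]
t=39: [181, 181, 181, 181, 181, 181, 181, 181, 181]
t=40: [107, 107, 107, 107, 107, 107, 107, 107, 107]
t=41: [153, 153, 153, 153, 153, 153, 153, 153, 153]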